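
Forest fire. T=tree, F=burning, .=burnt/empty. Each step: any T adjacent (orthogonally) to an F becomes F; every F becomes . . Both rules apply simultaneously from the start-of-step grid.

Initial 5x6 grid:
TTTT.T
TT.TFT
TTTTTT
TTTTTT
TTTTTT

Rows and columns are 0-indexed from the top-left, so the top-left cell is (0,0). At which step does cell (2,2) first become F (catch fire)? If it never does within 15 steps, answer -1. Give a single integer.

Step 1: cell (2,2)='T' (+3 fires, +1 burnt)
Step 2: cell (2,2)='T' (+5 fires, +3 burnt)
Step 3: cell (2,2)='F' (+5 fires, +5 burnt)
  -> target ignites at step 3
Step 4: cell (2,2)='.' (+5 fires, +5 burnt)
Step 5: cell (2,2)='.' (+5 fires, +5 burnt)
Step 6: cell (2,2)='.' (+3 fires, +5 burnt)
Step 7: cell (2,2)='.' (+1 fires, +3 burnt)
Step 8: cell (2,2)='.' (+0 fires, +1 burnt)
  fire out at step 8

3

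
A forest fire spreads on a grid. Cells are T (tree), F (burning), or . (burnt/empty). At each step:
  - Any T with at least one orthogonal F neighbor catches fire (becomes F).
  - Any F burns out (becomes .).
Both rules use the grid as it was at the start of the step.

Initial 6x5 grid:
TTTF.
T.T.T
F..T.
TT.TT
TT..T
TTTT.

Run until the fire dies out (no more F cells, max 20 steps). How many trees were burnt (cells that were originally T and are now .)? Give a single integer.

Step 1: +3 fires, +2 burnt (F count now 3)
Step 2: +5 fires, +3 burnt (F count now 5)
Step 3: +2 fires, +5 burnt (F count now 2)
Step 4: +1 fires, +2 burnt (F count now 1)
Step 5: +1 fires, +1 burnt (F count now 1)
Step 6: +1 fires, +1 burnt (F count now 1)
Step 7: +0 fires, +1 burnt (F count now 0)
Fire out after step 7
Initially T: 18, now '.': 25
Total burnt (originally-T cells now '.'): 13

Answer: 13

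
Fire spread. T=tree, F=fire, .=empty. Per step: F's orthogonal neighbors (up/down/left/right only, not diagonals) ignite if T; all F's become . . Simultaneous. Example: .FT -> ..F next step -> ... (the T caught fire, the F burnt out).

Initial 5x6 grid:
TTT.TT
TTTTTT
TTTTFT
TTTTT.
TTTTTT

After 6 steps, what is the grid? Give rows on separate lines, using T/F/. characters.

Step 1: 4 trees catch fire, 1 burn out
  TTT.TT
  TTTTFT
  TTTF.F
  TTTTF.
  TTTTTT
Step 2: 6 trees catch fire, 4 burn out
  TTT.FT
  TTTF.F
  TTF...
  TTTF..
  TTTTFT
Step 3: 6 trees catch fire, 6 burn out
  TTT..F
  TTF...
  TF....
  TTF...
  TTTF.F
Step 4: 5 trees catch fire, 6 burn out
  TTF...
  TF....
  F.....
  TF....
  TTF...
Step 5: 4 trees catch fire, 5 burn out
  TF....
  F.....
  ......
  F.....
  TF....
Step 6: 2 trees catch fire, 4 burn out
  F.....
  ......
  ......
  ......
  F.....

F.....
......
......
......
F.....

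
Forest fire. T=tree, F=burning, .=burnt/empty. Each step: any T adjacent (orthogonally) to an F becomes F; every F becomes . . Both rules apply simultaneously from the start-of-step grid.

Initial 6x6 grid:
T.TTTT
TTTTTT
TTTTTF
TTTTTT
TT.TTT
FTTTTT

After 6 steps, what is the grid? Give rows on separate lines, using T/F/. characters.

Step 1: 5 trees catch fire, 2 burn out
  T.TTTT
  TTTTTF
  TTTTF.
  TTTTTF
  FT.TTT
  .FTTTT
Step 2: 8 trees catch fire, 5 burn out
  T.TTTF
  TTTTF.
  TTTF..
  FTTTF.
  .F.TTF
  ..FTTT
Step 3: 9 trees catch fire, 8 burn out
  T.TTF.
  TTTF..
  FTF...
  .FTF..
  ...TF.
  ...FTF
Step 4: 7 trees catch fire, 9 burn out
  T.TF..
  FTF...
  .F....
  ..F...
  ...F..
  ....F.
Step 5: 3 trees catch fire, 7 burn out
  F.F...
  .F....
  ......
  ......
  ......
  ......
Step 6: 0 trees catch fire, 3 burn out
  ......
  ......
  ......
  ......
  ......
  ......

......
......
......
......
......
......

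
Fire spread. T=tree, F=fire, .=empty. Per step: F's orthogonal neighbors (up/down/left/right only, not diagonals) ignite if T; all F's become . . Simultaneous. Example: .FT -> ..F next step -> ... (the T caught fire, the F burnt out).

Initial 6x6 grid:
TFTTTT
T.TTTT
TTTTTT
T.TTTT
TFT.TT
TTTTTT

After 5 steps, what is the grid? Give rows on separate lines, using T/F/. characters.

Step 1: 5 trees catch fire, 2 burn out
  F.FTTT
  T.TTTT
  TTTTTT
  T.TTTT
  F.F.TT
  TFTTTT
Step 2: 7 trees catch fire, 5 burn out
  ...FTT
  F.FTTT
  TTTTTT
  F.FTTT
  ....TT
  F.FTTT
Step 3: 6 trees catch fire, 7 burn out
  ....FT
  ...FTT
  FTFTTT
  ...FTT
  ....TT
  ...FTT
Step 4: 6 trees catch fire, 6 burn out
  .....F
  ....FT
  .F.FTT
  ....FT
  ....TT
  ....FT
Step 5: 5 trees catch fire, 6 burn out
  ......
  .....F
  ....FT
  .....F
  ....FT
  .....F

......
.....F
....FT
.....F
....FT
.....F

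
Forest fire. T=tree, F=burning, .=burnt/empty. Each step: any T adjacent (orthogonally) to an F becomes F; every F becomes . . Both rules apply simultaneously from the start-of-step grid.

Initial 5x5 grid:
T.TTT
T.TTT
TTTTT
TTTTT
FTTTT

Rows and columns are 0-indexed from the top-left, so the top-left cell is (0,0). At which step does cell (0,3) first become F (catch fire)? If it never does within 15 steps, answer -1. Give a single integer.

Step 1: cell (0,3)='T' (+2 fires, +1 burnt)
Step 2: cell (0,3)='T' (+3 fires, +2 burnt)
Step 3: cell (0,3)='T' (+4 fires, +3 burnt)
Step 4: cell (0,3)='T' (+4 fires, +4 burnt)
Step 5: cell (0,3)='T' (+3 fires, +4 burnt)
Step 6: cell (0,3)='T' (+3 fires, +3 burnt)
Step 7: cell (0,3)='F' (+2 fires, +3 burnt)
  -> target ignites at step 7
Step 8: cell (0,3)='.' (+1 fires, +2 burnt)
Step 9: cell (0,3)='.' (+0 fires, +1 burnt)
  fire out at step 9

7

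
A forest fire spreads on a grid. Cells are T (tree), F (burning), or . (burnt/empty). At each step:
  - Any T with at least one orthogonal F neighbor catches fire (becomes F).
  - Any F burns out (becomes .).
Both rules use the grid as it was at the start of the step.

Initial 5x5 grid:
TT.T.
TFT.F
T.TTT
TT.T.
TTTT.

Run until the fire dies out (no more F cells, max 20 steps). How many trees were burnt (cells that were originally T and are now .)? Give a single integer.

Answer: 15

Derivation:
Step 1: +4 fires, +2 burnt (F count now 4)
Step 2: +4 fires, +4 burnt (F count now 4)
Step 3: +2 fires, +4 burnt (F count now 2)
Step 4: +3 fires, +2 burnt (F count now 3)
Step 5: +2 fires, +3 burnt (F count now 2)
Step 6: +0 fires, +2 burnt (F count now 0)
Fire out after step 6
Initially T: 16, now '.': 24
Total burnt (originally-T cells now '.'): 15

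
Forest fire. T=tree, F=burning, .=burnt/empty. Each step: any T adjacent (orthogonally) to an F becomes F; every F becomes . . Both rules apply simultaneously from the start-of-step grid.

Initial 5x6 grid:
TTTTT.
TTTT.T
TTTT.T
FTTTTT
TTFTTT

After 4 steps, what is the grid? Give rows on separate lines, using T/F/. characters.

Step 1: 6 trees catch fire, 2 burn out
  TTTTT.
  TTTT.T
  FTTT.T
  .FFTTT
  FF.FTT
Step 2: 5 trees catch fire, 6 burn out
  TTTTT.
  FTTT.T
  .FFT.T
  ...FTT
  ....FT
Step 3: 6 trees catch fire, 5 burn out
  FTTTT.
  .FFT.T
  ...F.T
  ....FT
  .....F
Step 4: 4 trees catch fire, 6 burn out
  .FFTT.
  ...F.T
  .....T
  .....F
  ......

.FFTT.
...F.T
.....T
.....F
......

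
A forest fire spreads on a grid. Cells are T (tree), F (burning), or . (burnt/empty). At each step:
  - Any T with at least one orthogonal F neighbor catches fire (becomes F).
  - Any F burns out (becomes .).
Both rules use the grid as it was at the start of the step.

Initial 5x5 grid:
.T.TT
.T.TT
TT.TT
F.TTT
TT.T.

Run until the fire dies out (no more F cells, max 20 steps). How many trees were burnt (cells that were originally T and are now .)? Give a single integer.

Step 1: +2 fires, +1 burnt (F count now 2)
Step 2: +2 fires, +2 burnt (F count now 2)
Step 3: +1 fires, +2 burnt (F count now 1)
Step 4: +1 fires, +1 burnt (F count now 1)
Step 5: +0 fires, +1 burnt (F count now 0)
Fire out after step 5
Initially T: 16, now '.': 15
Total burnt (originally-T cells now '.'): 6

Answer: 6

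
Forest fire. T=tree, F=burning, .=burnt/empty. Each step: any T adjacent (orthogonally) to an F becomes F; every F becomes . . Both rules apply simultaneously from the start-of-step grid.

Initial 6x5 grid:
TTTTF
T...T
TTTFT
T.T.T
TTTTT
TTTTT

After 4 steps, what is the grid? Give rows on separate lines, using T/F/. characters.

Step 1: 4 trees catch fire, 2 burn out
  TTTF.
  T...F
  TTF.F
  T.T.T
  TTTTT
  TTTTT
Step 2: 4 trees catch fire, 4 burn out
  TTF..
  T....
  TF...
  T.F.F
  TTTTT
  TTTTT
Step 3: 4 trees catch fire, 4 burn out
  TF...
  T....
  F....
  T....
  TTFTF
  TTTTT
Step 4: 7 trees catch fire, 4 burn out
  F....
  F....
  .....
  F....
  TF.F.
  TTFTF

F....
F....
.....
F....
TF.F.
TTFTF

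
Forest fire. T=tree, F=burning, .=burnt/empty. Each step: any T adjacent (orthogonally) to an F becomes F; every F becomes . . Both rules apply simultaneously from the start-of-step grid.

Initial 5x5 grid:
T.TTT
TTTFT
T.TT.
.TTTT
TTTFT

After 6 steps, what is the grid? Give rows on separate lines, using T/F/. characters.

Step 1: 7 trees catch fire, 2 burn out
  T.TFT
  TTF.F
  T.TF.
  .TTFT
  TTF.F
Step 2: 7 trees catch fire, 7 burn out
  T.F.F
  TF...
  T.F..
  .TF.F
  TF...
Step 3: 3 trees catch fire, 7 burn out
  T....
  F....
  T....
  .F...
  F....
Step 4: 2 trees catch fire, 3 burn out
  F....
  .....
  F....
  .....
  .....
Step 5: 0 trees catch fire, 2 burn out
  .....
  .....
  .....
  .....
  .....
Step 6: 0 trees catch fire, 0 burn out
  .....
  .....
  .....
  .....
  .....

.....
.....
.....
.....
.....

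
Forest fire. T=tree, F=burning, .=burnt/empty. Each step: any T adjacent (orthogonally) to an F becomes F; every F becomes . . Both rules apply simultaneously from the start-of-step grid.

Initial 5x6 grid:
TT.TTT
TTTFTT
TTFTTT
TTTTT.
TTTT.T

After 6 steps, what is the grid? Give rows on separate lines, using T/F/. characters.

Step 1: 6 trees catch fire, 2 burn out
  TT.FTT
  TTF.FT
  TF.FTT
  TTFTT.
  TTTT.T
Step 2: 8 trees catch fire, 6 burn out
  TT..FT
  TF...F
  F...FT
  TF.FT.
  TTFT.T
Step 3: 8 trees catch fire, 8 burn out
  TF...F
  F.....
  .....F
  F...F.
  TF.F.T
Step 4: 2 trees catch fire, 8 burn out
  F.....
  ......
  ......
  ......
  F....T
Step 5: 0 trees catch fire, 2 burn out
  ......
  ......
  ......
  ......
  .....T
Step 6: 0 trees catch fire, 0 burn out
  ......
  ......
  ......
  ......
  .....T

......
......
......
......
.....T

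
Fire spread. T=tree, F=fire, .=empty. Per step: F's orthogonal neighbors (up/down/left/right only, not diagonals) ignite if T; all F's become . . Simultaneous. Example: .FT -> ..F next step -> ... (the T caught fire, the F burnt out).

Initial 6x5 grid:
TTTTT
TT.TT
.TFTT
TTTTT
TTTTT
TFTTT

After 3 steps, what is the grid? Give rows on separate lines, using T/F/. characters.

Step 1: 6 trees catch fire, 2 burn out
  TTTTT
  TT.TT
  .F.FT
  TTFTT
  TFTTT
  F.FTT
Step 2: 8 trees catch fire, 6 burn out
  TTTTT
  TF.FT
  ....F
  TF.FT
  F.FTT
  ...FT
Step 3: 8 trees catch fire, 8 burn out
  TFTFT
  F...F
  .....
  F...F
  ...FT
  ....F

TFTFT
F...F
.....
F...F
...FT
....F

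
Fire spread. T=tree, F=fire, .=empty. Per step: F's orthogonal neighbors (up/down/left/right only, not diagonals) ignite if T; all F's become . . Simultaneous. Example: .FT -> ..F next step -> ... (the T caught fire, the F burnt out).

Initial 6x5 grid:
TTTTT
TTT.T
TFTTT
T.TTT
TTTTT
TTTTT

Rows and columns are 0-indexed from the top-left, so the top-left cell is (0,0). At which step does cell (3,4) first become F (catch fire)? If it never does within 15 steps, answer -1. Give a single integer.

Step 1: cell (3,4)='T' (+3 fires, +1 burnt)
Step 2: cell (3,4)='T' (+6 fires, +3 burnt)
Step 3: cell (3,4)='T' (+6 fires, +6 burnt)
Step 4: cell (3,4)='F' (+7 fires, +6 burnt)
  -> target ignites at step 4
Step 5: cell (3,4)='.' (+4 fires, +7 burnt)
Step 6: cell (3,4)='.' (+1 fires, +4 burnt)
Step 7: cell (3,4)='.' (+0 fires, +1 burnt)
  fire out at step 7

4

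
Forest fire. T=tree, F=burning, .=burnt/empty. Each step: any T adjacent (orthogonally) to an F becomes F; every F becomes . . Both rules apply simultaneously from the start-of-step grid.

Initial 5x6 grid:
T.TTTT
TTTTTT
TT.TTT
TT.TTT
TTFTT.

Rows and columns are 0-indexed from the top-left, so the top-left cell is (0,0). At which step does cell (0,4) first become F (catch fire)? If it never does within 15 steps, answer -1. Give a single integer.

Step 1: cell (0,4)='T' (+2 fires, +1 burnt)
Step 2: cell (0,4)='T' (+4 fires, +2 burnt)
Step 3: cell (0,4)='T' (+4 fires, +4 burnt)
Step 4: cell (0,4)='T' (+5 fires, +4 burnt)
Step 5: cell (0,4)='T' (+5 fires, +5 burnt)
Step 6: cell (0,4)='F' (+4 fires, +5 burnt)
  -> target ignites at step 6
Step 7: cell (0,4)='.' (+1 fires, +4 burnt)
Step 8: cell (0,4)='.' (+0 fires, +1 burnt)
  fire out at step 8

6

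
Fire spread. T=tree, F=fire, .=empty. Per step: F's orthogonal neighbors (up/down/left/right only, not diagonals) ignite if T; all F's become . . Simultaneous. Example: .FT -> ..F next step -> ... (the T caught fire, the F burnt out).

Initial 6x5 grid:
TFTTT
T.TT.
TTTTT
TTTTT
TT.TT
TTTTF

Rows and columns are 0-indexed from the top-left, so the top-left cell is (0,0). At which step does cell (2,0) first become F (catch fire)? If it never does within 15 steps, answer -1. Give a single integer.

Step 1: cell (2,0)='T' (+4 fires, +2 burnt)
Step 2: cell (2,0)='T' (+6 fires, +4 burnt)
Step 3: cell (2,0)='F' (+7 fires, +6 burnt)
  -> target ignites at step 3
Step 4: cell (2,0)='.' (+6 fires, +7 burnt)
Step 5: cell (2,0)='.' (+2 fires, +6 burnt)
Step 6: cell (2,0)='.' (+0 fires, +2 burnt)
  fire out at step 6

3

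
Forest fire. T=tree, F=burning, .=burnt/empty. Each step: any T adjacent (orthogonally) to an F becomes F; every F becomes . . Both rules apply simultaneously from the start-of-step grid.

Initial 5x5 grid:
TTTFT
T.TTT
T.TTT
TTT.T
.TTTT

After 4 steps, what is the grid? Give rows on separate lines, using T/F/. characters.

Step 1: 3 trees catch fire, 1 burn out
  TTF.F
  T.TFT
  T.TTT
  TTT.T
  .TTTT
Step 2: 4 trees catch fire, 3 burn out
  TF...
  T.F.F
  T.TFT
  TTT.T
  .TTTT
Step 3: 3 trees catch fire, 4 burn out
  F....
  T....
  T.F.F
  TTT.T
  .TTTT
Step 4: 3 trees catch fire, 3 burn out
  .....
  F....
  T....
  TTF.F
  .TTTT

.....
F....
T....
TTF.F
.TTTT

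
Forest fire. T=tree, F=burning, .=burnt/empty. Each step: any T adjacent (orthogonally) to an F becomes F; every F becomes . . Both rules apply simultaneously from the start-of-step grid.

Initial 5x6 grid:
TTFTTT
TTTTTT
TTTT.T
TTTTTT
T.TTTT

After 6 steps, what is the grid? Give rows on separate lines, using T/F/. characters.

Step 1: 3 trees catch fire, 1 burn out
  TF.FTT
  TTFTTT
  TTTT.T
  TTTTTT
  T.TTTT
Step 2: 5 trees catch fire, 3 burn out
  F...FT
  TF.FTT
  TTFT.T
  TTTTTT
  T.TTTT
Step 3: 6 trees catch fire, 5 burn out
  .....F
  F...FT
  TF.F.T
  TTFTTT
  T.TTTT
Step 4: 5 trees catch fire, 6 burn out
  ......
  .....F
  F....T
  TF.FTT
  T.FTTT
Step 5: 4 trees catch fire, 5 burn out
  ......
  ......
  .....F
  F...FT
  T..FTT
Step 6: 3 trees catch fire, 4 burn out
  ......
  ......
  ......
  .....F
  F...FT

......
......
......
.....F
F...FT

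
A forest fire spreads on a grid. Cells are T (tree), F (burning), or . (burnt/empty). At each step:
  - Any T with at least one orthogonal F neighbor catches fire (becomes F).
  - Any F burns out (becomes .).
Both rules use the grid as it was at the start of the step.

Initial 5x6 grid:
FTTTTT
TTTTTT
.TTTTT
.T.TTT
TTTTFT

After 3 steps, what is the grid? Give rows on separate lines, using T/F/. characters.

Step 1: 5 trees catch fire, 2 burn out
  .FTTTT
  FTTTTT
  .TTTTT
  .T.TFT
  TTTF.F
Step 2: 6 trees catch fire, 5 burn out
  ..FTTT
  .FTTTT
  .TTTFT
  .T.F.F
  TTF...
Step 3: 7 trees catch fire, 6 burn out
  ...FTT
  ..FTFT
  .FTF.F
  .T....
  TF....

...FTT
..FTFT
.FTF.F
.T....
TF....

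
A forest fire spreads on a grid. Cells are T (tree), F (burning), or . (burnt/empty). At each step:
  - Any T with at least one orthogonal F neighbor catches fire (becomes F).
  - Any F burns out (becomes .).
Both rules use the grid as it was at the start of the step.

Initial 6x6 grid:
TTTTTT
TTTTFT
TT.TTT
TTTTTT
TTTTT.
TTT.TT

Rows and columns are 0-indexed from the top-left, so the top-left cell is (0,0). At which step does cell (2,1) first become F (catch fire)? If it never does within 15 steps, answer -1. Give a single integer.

Step 1: cell (2,1)='T' (+4 fires, +1 burnt)
Step 2: cell (2,1)='T' (+6 fires, +4 burnt)
Step 3: cell (2,1)='T' (+5 fires, +6 burnt)
Step 4: cell (2,1)='F' (+6 fires, +5 burnt)
  -> target ignites at step 4
Step 5: cell (2,1)='.' (+5 fires, +6 burnt)
Step 6: cell (2,1)='.' (+3 fires, +5 burnt)
Step 7: cell (2,1)='.' (+2 fires, +3 burnt)
Step 8: cell (2,1)='.' (+1 fires, +2 burnt)
Step 9: cell (2,1)='.' (+0 fires, +1 burnt)
  fire out at step 9

4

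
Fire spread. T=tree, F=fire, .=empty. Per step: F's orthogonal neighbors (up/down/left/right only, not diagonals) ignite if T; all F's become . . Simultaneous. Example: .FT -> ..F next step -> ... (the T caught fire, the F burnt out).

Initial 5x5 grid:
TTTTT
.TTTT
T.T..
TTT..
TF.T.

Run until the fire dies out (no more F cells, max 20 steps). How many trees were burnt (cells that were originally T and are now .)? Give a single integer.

Step 1: +2 fires, +1 burnt (F count now 2)
Step 2: +2 fires, +2 burnt (F count now 2)
Step 3: +2 fires, +2 burnt (F count now 2)
Step 4: +1 fires, +2 burnt (F count now 1)
Step 5: +3 fires, +1 burnt (F count now 3)
Step 6: +3 fires, +3 burnt (F count now 3)
Step 7: +2 fires, +3 burnt (F count now 2)
Step 8: +0 fires, +2 burnt (F count now 0)
Fire out after step 8
Initially T: 16, now '.': 24
Total burnt (originally-T cells now '.'): 15

Answer: 15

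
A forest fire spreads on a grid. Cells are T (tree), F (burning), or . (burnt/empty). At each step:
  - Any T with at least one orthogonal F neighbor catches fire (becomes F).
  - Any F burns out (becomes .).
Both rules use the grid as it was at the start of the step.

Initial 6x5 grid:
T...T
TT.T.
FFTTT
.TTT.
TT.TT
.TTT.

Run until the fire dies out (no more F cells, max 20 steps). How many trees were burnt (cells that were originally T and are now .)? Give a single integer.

Step 1: +4 fires, +2 burnt (F count now 4)
Step 2: +4 fires, +4 burnt (F count now 4)
Step 3: +5 fires, +4 burnt (F count now 5)
Step 4: +2 fires, +5 burnt (F count now 2)
Step 5: +2 fires, +2 burnt (F count now 2)
Step 6: +0 fires, +2 burnt (F count now 0)
Fire out after step 6
Initially T: 18, now '.': 29
Total burnt (originally-T cells now '.'): 17

Answer: 17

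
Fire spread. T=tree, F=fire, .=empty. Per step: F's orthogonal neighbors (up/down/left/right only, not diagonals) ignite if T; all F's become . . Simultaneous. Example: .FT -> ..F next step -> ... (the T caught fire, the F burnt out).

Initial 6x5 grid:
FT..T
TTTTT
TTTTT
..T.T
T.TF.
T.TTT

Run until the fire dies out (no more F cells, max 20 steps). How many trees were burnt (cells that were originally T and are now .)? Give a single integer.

Step 1: +4 fires, +2 burnt (F count now 4)
Step 2: +5 fires, +4 burnt (F count now 5)
Step 3: +3 fires, +5 burnt (F count now 3)
Step 4: +2 fires, +3 burnt (F count now 2)
Step 5: +2 fires, +2 burnt (F count now 2)
Step 6: +2 fires, +2 burnt (F count now 2)
Step 7: +0 fires, +2 burnt (F count now 0)
Fire out after step 7
Initially T: 20, now '.': 28
Total burnt (originally-T cells now '.'): 18

Answer: 18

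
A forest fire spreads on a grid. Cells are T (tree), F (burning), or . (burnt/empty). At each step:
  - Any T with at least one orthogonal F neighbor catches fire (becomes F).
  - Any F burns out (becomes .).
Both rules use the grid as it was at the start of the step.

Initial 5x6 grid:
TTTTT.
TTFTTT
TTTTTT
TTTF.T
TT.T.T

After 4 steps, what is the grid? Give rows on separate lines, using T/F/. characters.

Step 1: 7 trees catch fire, 2 burn out
  TTFTT.
  TF.FTT
  TTFFTT
  TTF..T
  TT.F.T
Step 2: 7 trees catch fire, 7 burn out
  TF.FT.
  F...FT
  TF..FT
  TF...T
  TT...T
Step 3: 7 trees catch fire, 7 burn out
  F...F.
  .....F
  F....F
  F....T
  TF...T
Step 4: 2 trees catch fire, 7 burn out
  ......
  ......
  ......
  .....F
  F....T

......
......
......
.....F
F....T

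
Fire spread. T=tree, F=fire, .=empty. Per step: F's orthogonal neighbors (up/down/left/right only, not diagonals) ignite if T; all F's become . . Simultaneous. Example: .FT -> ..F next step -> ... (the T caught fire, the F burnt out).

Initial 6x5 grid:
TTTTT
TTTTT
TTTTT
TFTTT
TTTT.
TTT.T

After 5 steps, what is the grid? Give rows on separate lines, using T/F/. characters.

Step 1: 4 trees catch fire, 1 burn out
  TTTTT
  TTTTT
  TFTTT
  F.FTT
  TFTT.
  TTT.T
Step 2: 7 trees catch fire, 4 burn out
  TTTTT
  TFTTT
  F.FTT
  ...FT
  F.FT.
  TFT.T
Step 3: 8 trees catch fire, 7 burn out
  TFTTT
  F.FTT
  ...FT
  ....F
  ...F.
  F.F.T
Step 4: 4 trees catch fire, 8 burn out
  F.FTT
  ...FT
  ....F
  .....
  .....
  ....T
Step 5: 2 trees catch fire, 4 burn out
  ...FT
  ....F
  .....
  .....
  .....
  ....T

...FT
....F
.....
.....
.....
....T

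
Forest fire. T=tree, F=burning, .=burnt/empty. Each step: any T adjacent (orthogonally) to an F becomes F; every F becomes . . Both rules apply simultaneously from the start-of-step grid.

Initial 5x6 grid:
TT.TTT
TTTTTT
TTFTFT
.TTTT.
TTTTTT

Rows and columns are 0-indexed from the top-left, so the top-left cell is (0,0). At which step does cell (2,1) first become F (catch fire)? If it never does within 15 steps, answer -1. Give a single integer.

Step 1: cell (2,1)='F' (+7 fires, +2 burnt)
  -> target ignites at step 1
Step 2: cell (2,1)='.' (+9 fires, +7 burnt)
Step 3: cell (2,1)='.' (+7 fires, +9 burnt)
Step 4: cell (2,1)='.' (+2 fires, +7 burnt)
Step 5: cell (2,1)='.' (+0 fires, +2 burnt)
  fire out at step 5

1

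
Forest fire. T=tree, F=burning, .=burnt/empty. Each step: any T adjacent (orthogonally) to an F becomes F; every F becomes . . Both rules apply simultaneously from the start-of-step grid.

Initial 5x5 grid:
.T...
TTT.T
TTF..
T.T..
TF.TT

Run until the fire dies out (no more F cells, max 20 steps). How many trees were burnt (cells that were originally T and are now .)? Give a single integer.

Answer: 9

Derivation:
Step 1: +4 fires, +2 burnt (F count now 4)
Step 2: +3 fires, +4 burnt (F count now 3)
Step 3: +2 fires, +3 burnt (F count now 2)
Step 4: +0 fires, +2 burnt (F count now 0)
Fire out after step 4
Initially T: 12, now '.': 22
Total burnt (originally-T cells now '.'): 9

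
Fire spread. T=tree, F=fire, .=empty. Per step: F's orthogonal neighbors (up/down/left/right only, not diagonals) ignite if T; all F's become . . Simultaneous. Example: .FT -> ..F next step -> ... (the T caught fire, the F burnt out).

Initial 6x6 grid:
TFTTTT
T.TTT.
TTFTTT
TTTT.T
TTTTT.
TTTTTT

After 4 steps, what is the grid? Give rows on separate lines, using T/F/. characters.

Step 1: 6 trees catch fire, 2 burn out
  F.FTTT
  T.FTT.
  TF.FTT
  TTFT.T
  TTTTT.
  TTTTTT
Step 2: 8 trees catch fire, 6 burn out
  ...FTT
  F..FT.
  F...FT
  TF.F.T
  TTFTT.
  TTTTTT
Step 3: 7 trees catch fire, 8 burn out
  ....FT
  ....F.
  .....F
  F....T
  TF.FT.
  TTFTTT
Step 4: 6 trees catch fire, 7 burn out
  .....F
  ......
  ......
  .....F
  F...F.
  TF.FTT

.....F
......
......
.....F
F...F.
TF.FTT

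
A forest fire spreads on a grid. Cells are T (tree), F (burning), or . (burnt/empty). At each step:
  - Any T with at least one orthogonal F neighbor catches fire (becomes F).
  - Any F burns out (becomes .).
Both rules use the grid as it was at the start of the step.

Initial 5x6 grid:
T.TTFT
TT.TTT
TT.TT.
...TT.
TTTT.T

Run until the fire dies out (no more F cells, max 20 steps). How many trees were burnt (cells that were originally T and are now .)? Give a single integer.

Answer: 14

Derivation:
Step 1: +3 fires, +1 burnt (F count now 3)
Step 2: +4 fires, +3 burnt (F count now 4)
Step 3: +2 fires, +4 burnt (F count now 2)
Step 4: +1 fires, +2 burnt (F count now 1)
Step 5: +1 fires, +1 burnt (F count now 1)
Step 6: +1 fires, +1 burnt (F count now 1)
Step 7: +1 fires, +1 burnt (F count now 1)
Step 8: +1 fires, +1 burnt (F count now 1)
Step 9: +0 fires, +1 burnt (F count now 0)
Fire out after step 9
Initially T: 20, now '.': 24
Total burnt (originally-T cells now '.'): 14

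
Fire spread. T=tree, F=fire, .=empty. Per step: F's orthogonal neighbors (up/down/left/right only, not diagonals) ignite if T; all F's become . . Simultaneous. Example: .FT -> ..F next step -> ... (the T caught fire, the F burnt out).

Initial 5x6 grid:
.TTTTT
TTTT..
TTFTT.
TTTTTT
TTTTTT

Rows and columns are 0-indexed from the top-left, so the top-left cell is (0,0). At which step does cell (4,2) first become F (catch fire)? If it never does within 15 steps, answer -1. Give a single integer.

Step 1: cell (4,2)='T' (+4 fires, +1 burnt)
Step 2: cell (4,2)='F' (+8 fires, +4 burnt)
  -> target ignites at step 2
Step 3: cell (4,2)='.' (+7 fires, +8 burnt)
Step 4: cell (4,2)='.' (+4 fires, +7 burnt)
Step 5: cell (4,2)='.' (+2 fires, +4 burnt)
Step 6: cell (4,2)='.' (+0 fires, +2 burnt)
  fire out at step 6

2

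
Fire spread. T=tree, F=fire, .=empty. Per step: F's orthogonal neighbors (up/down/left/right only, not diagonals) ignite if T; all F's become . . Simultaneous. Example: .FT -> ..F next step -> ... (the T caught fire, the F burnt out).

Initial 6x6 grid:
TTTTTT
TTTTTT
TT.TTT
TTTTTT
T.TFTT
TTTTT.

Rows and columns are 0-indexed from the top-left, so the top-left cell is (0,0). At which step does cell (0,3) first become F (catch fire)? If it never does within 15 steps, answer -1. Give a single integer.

Step 1: cell (0,3)='T' (+4 fires, +1 burnt)
Step 2: cell (0,3)='T' (+6 fires, +4 burnt)
Step 3: cell (0,3)='T' (+5 fires, +6 burnt)
Step 4: cell (0,3)='F' (+7 fires, +5 burnt)
  -> target ignites at step 4
Step 5: cell (0,3)='.' (+6 fires, +7 burnt)
Step 6: cell (0,3)='.' (+3 fires, +6 burnt)
Step 7: cell (0,3)='.' (+1 fires, +3 burnt)
Step 8: cell (0,3)='.' (+0 fires, +1 burnt)
  fire out at step 8

4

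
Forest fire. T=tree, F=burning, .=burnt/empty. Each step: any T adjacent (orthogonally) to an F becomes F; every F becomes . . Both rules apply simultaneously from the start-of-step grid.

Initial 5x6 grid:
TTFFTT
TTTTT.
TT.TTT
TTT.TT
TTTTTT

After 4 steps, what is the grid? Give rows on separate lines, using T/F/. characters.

Step 1: 4 trees catch fire, 2 burn out
  TF..FT
  TTFFT.
  TT.TTT
  TTT.TT
  TTTTTT
Step 2: 5 trees catch fire, 4 burn out
  F....F
  TF..F.
  TT.FTT
  TTT.TT
  TTTTTT
Step 3: 3 trees catch fire, 5 burn out
  ......
  F.....
  TF..FT
  TTT.TT
  TTTTTT
Step 4: 4 trees catch fire, 3 burn out
  ......
  ......
  F....F
  TFT.FT
  TTTTTT

......
......
F....F
TFT.FT
TTTTTT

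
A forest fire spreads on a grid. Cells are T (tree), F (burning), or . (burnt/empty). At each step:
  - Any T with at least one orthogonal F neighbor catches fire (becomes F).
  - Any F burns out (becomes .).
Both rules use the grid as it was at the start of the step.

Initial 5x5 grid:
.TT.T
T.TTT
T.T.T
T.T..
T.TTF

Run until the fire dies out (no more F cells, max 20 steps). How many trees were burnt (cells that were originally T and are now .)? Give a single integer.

Answer: 11

Derivation:
Step 1: +1 fires, +1 burnt (F count now 1)
Step 2: +1 fires, +1 burnt (F count now 1)
Step 3: +1 fires, +1 burnt (F count now 1)
Step 4: +1 fires, +1 burnt (F count now 1)
Step 5: +1 fires, +1 burnt (F count now 1)
Step 6: +2 fires, +1 burnt (F count now 2)
Step 7: +2 fires, +2 burnt (F count now 2)
Step 8: +2 fires, +2 burnt (F count now 2)
Step 9: +0 fires, +2 burnt (F count now 0)
Fire out after step 9
Initially T: 15, now '.': 21
Total burnt (originally-T cells now '.'): 11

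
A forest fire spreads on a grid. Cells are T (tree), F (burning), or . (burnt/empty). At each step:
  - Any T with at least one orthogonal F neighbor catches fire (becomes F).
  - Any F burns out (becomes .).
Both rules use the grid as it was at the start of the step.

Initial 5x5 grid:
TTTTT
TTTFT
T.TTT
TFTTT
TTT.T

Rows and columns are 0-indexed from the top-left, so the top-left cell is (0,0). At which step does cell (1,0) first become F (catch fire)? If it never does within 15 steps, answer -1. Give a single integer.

Step 1: cell (1,0)='T' (+7 fires, +2 burnt)
Step 2: cell (1,0)='T' (+9 fires, +7 burnt)
Step 3: cell (1,0)='F' (+3 fires, +9 burnt)
  -> target ignites at step 3
Step 4: cell (1,0)='.' (+2 fires, +3 burnt)
Step 5: cell (1,0)='.' (+0 fires, +2 burnt)
  fire out at step 5

3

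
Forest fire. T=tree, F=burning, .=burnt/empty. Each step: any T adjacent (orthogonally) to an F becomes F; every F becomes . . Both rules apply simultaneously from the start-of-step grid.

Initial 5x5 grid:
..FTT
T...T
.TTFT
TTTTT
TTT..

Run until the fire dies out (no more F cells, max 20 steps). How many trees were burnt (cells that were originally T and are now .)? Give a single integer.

Answer: 14

Derivation:
Step 1: +4 fires, +2 burnt (F count now 4)
Step 2: +5 fires, +4 burnt (F count now 5)
Step 3: +2 fires, +5 burnt (F count now 2)
Step 4: +2 fires, +2 burnt (F count now 2)
Step 5: +1 fires, +2 burnt (F count now 1)
Step 6: +0 fires, +1 burnt (F count now 0)
Fire out after step 6
Initially T: 15, now '.': 24
Total burnt (originally-T cells now '.'): 14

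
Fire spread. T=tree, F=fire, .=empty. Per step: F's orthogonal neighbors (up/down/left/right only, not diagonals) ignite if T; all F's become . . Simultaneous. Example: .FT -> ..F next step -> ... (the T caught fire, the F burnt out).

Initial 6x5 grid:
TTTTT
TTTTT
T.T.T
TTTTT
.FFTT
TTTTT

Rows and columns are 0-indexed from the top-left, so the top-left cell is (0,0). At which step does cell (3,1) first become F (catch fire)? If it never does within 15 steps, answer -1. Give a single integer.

Step 1: cell (3,1)='F' (+5 fires, +2 burnt)
  -> target ignites at step 1
Step 2: cell (3,1)='.' (+6 fires, +5 burnt)
Step 3: cell (3,1)='.' (+4 fires, +6 burnt)
Step 4: cell (3,1)='.' (+5 fires, +4 burnt)
Step 5: cell (3,1)='.' (+4 fires, +5 burnt)
Step 6: cell (3,1)='.' (+1 fires, +4 burnt)
Step 7: cell (3,1)='.' (+0 fires, +1 burnt)
  fire out at step 7

1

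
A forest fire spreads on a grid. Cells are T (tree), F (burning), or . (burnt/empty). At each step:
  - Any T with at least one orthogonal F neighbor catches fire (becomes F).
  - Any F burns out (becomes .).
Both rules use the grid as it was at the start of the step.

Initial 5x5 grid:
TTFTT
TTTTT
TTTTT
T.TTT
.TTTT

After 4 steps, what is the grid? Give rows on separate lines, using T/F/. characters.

Step 1: 3 trees catch fire, 1 burn out
  TF.FT
  TTFTT
  TTTTT
  T.TTT
  .TTTT
Step 2: 5 trees catch fire, 3 burn out
  F...F
  TF.FT
  TTFTT
  T.TTT
  .TTTT
Step 3: 5 trees catch fire, 5 burn out
  .....
  F...F
  TF.FT
  T.FTT
  .TTTT
Step 4: 4 trees catch fire, 5 burn out
  .....
  .....
  F...F
  T..FT
  .TFTT

.....
.....
F...F
T..FT
.TFTT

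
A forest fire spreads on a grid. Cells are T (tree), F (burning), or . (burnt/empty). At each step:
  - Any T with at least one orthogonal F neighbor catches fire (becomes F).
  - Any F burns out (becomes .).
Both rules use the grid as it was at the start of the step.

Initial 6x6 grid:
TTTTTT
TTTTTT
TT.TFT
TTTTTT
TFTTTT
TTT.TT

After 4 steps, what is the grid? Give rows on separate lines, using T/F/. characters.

Step 1: 8 trees catch fire, 2 burn out
  TTTTTT
  TTTTFT
  TT.F.F
  TFTTFT
  F.FTTT
  TFT.TT
Step 2: 12 trees catch fire, 8 burn out
  TTTTFT
  TTTF.F
  TF....
  F.FF.F
  ...FFT
  F.F.TT
Step 3: 7 trees catch fire, 12 burn out
  TTTF.F
  TFF...
  F.....
  ......
  .....F
  ....FT
Step 4: 4 trees catch fire, 7 burn out
  TFF...
  F.....
  ......
  ......
  ......
  .....F

TFF...
F.....
......
......
......
.....F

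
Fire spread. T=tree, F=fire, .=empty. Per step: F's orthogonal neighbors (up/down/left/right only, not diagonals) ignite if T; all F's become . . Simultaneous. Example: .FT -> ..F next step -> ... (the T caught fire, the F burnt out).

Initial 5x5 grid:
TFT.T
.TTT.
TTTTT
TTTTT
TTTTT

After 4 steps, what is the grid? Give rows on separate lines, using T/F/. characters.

Step 1: 3 trees catch fire, 1 burn out
  F.F.T
  .FTT.
  TTTTT
  TTTTT
  TTTTT
Step 2: 2 trees catch fire, 3 burn out
  ....T
  ..FT.
  TFTTT
  TTTTT
  TTTTT
Step 3: 4 trees catch fire, 2 burn out
  ....T
  ...F.
  F.FTT
  TFTTT
  TTTTT
Step 4: 4 trees catch fire, 4 burn out
  ....T
  .....
  ...FT
  F.FTT
  TFTTT

....T
.....
...FT
F.FTT
TFTTT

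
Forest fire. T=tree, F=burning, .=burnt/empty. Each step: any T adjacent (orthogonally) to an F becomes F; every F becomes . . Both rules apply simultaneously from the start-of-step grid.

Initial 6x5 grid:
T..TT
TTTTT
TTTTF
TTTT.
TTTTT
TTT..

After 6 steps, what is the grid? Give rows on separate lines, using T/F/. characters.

Step 1: 2 trees catch fire, 1 burn out
  T..TT
  TTTTF
  TTTF.
  TTTT.
  TTTTT
  TTT..
Step 2: 4 trees catch fire, 2 burn out
  T..TF
  TTTF.
  TTF..
  TTTF.
  TTTTT
  TTT..
Step 3: 5 trees catch fire, 4 burn out
  T..F.
  TTF..
  TF...
  TTF..
  TTTFT
  TTT..
Step 4: 5 trees catch fire, 5 burn out
  T....
  TF...
  F....
  TF...
  TTF.F
  TTT..
Step 5: 4 trees catch fire, 5 burn out
  T....
  F....
  .....
  F....
  TF...
  TTF..
Step 6: 3 trees catch fire, 4 burn out
  F....
  .....
  .....
  .....
  F....
  TF...

F....
.....
.....
.....
F....
TF...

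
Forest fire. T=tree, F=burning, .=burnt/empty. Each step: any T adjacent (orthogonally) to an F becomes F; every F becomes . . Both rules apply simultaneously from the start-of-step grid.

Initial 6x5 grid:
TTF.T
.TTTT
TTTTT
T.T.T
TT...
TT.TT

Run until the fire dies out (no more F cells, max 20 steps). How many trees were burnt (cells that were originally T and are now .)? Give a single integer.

Answer: 19

Derivation:
Step 1: +2 fires, +1 burnt (F count now 2)
Step 2: +4 fires, +2 burnt (F count now 4)
Step 3: +4 fires, +4 burnt (F count now 4)
Step 4: +3 fires, +4 burnt (F count now 3)
Step 5: +2 fires, +3 burnt (F count now 2)
Step 6: +1 fires, +2 burnt (F count now 1)
Step 7: +2 fires, +1 burnt (F count now 2)
Step 8: +1 fires, +2 burnt (F count now 1)
Step 9: +0 fires, +1 burnt (F count now 0)
Fire out after step 9
Initially T: 21, now '.': 28
Total burnt (originally-T cells now '.'): 19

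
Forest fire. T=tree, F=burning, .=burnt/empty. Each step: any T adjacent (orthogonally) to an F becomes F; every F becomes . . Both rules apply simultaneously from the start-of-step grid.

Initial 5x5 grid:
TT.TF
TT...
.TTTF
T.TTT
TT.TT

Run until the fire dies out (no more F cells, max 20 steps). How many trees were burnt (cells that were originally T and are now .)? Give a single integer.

Answer: 13

Derivation:
Step 1: +3 fires, +2 burnt (F count now 3)
Step 2: +3 fires, +3 burnt (F count now 3)
Step 3: +3 fires, +3 burnt (F count now 3)
Step 4: +1 fires, +3 burnt (F count now 1)
Step 5: +2 fires, +1 burnt (F count now 2)
Step 6: +1 fires, +2 burnt (F count now 1)
Step 7: +0 fires, +1 burnt (F count now 0)
Fire out after step 7
Initially T: 16, now '.': 22
Total burnt (originally-T cells now '.'): 13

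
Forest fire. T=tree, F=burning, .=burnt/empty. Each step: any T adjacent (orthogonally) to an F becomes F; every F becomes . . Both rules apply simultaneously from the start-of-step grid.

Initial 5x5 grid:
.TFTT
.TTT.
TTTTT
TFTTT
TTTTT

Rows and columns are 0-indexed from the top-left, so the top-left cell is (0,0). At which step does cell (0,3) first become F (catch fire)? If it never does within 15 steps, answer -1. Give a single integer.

Step 1: cell (0,3)='F' (+7 fires, +2 burnt)
  -> target ignites at step 1
Step 2: cell (0,3)='.' (+8 fires, +7 burnt)
Step 3: cell (0,3)='.' (+3 fires, +8 burnt)
Step 4: cell (0,3)='.' (+2 fires, +3 burnt)
Step 5: cell (0,3)='.' (+0 fires, +2 burnt)
  fire out at step 5

1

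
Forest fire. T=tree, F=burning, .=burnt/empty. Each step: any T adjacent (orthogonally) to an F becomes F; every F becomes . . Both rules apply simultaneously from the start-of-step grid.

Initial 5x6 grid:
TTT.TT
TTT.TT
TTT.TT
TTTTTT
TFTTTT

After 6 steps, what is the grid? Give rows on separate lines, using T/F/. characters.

Step 1: 3 trees catch fire, 1 burn out
  TTT.TT
  TTT.TT
  TTT.TT
  TFTTTT
  F.FTTT
Step 2: 4 trees catch fire, 3 burn out
  TTT.TT
  TTT.TT
  TFT.TT
  F.FTTT
  ...FTT
Step 3: 5 trees catch fire, 4 burn out
  TTT.TT
  TFT.TT
  F.F.TT
  ...FTT
  ....FT
Step 4: 5 trees catch fire, 5 burn out
  TFT.TT
  F.F.TT
  ....TT
  ....FT
  .....F
Step 5: 4 trees catch fire, 5 burn out
  F.F.TT
  ....TT
  ....FT
  .....F
  ......
Step 6: 2 trees catch fire, 4 burn out
  ....TT
  ....FT
  .....F
  ......
  ......

....TT
....FT
.....F
......
......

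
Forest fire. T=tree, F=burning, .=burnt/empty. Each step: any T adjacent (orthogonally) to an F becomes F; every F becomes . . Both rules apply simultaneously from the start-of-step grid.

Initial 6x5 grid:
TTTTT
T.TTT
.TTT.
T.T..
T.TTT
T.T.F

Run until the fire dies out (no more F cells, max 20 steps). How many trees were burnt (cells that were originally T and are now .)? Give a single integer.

Step 1: +1 fires, +1 burnt (F count now 1)
Step 2: +1 fires, +1 burnt (F count now 1)
Step 3: +1 fires, +1 burnt (F count now 1)
Step 4: +2 fires, +1 burnt (F count now 2)
Step 5: +1 fires, +2 burnt (F count now 1)
Step 6: +3 fires, +1 burnt (F count now 3)
Step 7: +2 fires, +3 burnt (F count now 2)
Step 8: +3 fires, +2 burnt (F count now 3)
Step 9: +2 fires, +3 burnt (F count now 2)
Step 10: +1 fires, +2 burnt (F count now 1)
Step 11: +0 fires, +1 burnt (F count now 0)
Fire out after step 11
Initially T: 20, now '.': 27
Total burnt (originally-T cells now '.'): 17

Answer: 17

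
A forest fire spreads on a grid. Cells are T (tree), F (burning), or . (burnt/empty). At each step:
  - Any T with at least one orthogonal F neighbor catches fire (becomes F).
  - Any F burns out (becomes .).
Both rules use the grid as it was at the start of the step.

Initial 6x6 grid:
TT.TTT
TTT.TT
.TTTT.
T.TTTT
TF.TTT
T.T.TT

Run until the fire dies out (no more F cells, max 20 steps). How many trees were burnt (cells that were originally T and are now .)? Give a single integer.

Answer: 3

Derivation:
Step 1: +1 fires, +1 burnt (F count now 1)
Step 2: +2 fires, +1 burnt (F count now 2)
Step 3: +0 fires, +2 burnt (F count now 0)
Fire out after step 3
Initially T: 27, now '.': 12
Total burnt (originally-T cells now '.'): 3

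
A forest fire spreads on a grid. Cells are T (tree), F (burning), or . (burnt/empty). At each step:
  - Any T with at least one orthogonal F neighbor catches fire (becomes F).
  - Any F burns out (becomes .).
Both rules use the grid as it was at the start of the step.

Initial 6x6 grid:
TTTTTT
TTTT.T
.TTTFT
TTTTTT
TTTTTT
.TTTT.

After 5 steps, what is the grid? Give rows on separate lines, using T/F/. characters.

Step 1: 3 trees catch fire, 1 burn out
  TTTTTT
  TTTT.T
  .TTF.F
  TTTTFT
  TTTTTT
  .TTTT.
Step 2: 6 trees catch fire, 3 burn out
  TTTTTT
  TTTF.F
  .TF...
  TTTF.F
  TTTTFT
  .TTTT.
Step 3: 8 trees catch fire, 6 burn out
  TTTFTF
  TTF...
  .F....
  TTF...
  TTTF.F
  .TTTF.
Step 4: 6 trees catch fire, 8 burn out
  TTF.F.
  TF....
  ......
  TF....
  TTF...
  .TTF..
Step 5: 5 trees catch fire, 6 burn out
  TF....
  F.....
  ......
  F.....
  TF....
  .TF...

TF....
F.....
......
F.....
TF....
.TF...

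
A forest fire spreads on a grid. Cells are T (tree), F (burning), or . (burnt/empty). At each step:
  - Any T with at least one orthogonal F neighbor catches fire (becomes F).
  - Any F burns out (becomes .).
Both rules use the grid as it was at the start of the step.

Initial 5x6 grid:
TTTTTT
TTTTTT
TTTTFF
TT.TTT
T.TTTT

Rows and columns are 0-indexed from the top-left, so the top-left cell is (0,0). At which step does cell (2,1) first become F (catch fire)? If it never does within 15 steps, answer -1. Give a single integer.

Step 1: cell (2,1)='T' (+5 fires, +2 burnt)
Step 2: cell (2,1)='T' (+7 fires, +5 burnt)
Step 3: cell (2,1)='F' (+4 fires, +7 burnt)
  -> target ignites at step 3
Step 4: cell (2,1)='.' (+5 fires, +4 burnt)
Step 5: cell (2,1)='.' (+3 fires, +5 burnt)
Step 6: cell (2,1)='.' (+2 fires, +3 burnt)
Step 7: cell (2,1)='.' (+0 fires, +2 burnt)
  fire out at step 7

3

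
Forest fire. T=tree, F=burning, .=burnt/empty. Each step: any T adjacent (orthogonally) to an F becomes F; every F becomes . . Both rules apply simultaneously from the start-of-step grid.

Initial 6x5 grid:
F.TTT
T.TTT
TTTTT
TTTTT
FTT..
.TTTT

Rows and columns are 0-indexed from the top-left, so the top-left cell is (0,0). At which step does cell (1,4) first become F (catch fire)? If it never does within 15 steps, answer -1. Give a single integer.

Step 1: cell (1,4)='T' (+3 fires, +2 burnt)
Step 2: cell (1,4)='T' (+4 fires, +3 burnt)
Step 3: cell (1,4)='T' (+3 fires, +4 burnt)
Step 4: cell (1,4)='T' (+3 fires, +3 burnt)
Step 5: cell (1,4)='T' (+4 fires, +3 burnt)
Step 6: cell (1,4)='T' (+3 fires, +4 burnt)
Step 7: cell (1,4)='F' (+2 fires, +3 burnt)
  -> target ignites at step 7
Step 8: cell (1,4)='.' (+1 fires, +2 burnt)
Step 9: cell (1,4)='.' (+0 fires, +1 burnt)
  fire out at step 9

7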